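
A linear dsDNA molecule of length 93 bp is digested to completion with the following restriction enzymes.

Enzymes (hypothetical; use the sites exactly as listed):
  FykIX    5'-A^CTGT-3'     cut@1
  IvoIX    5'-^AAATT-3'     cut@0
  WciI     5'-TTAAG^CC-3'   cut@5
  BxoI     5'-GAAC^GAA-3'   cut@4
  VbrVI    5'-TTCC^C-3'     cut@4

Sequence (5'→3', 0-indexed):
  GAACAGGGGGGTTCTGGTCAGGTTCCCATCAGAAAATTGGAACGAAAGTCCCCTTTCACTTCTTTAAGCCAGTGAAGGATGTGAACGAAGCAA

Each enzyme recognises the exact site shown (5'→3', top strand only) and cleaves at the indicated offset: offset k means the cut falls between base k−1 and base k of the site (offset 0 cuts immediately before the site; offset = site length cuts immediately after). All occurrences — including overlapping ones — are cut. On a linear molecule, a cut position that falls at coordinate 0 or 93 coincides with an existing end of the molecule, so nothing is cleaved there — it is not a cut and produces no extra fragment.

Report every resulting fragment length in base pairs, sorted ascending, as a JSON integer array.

[7,7,10,18,25,26]

Scan for sites:
  FykIX (ACTGT, off=1): no sites
  IvoIX AAATT/0: at [33] ⇒ [33]
  WciI TTAAGCC/5: at [63] ⇒ [68]
  BxoI GAACGAA/4: at [39, 82] ⇒ [43, 86]
  VbrVI TTCCC/4: at [22] ⇒ [26]

Pooled cuts: [26, 33, 43, 68, 86]

Fragment lengths:
  [0,26): 26 bp
  [26,33): 7 bp
  [33,43): 10 bp
  [43,68): 25 bp
  [68,86): 18 bp
  [86,93): 7 bp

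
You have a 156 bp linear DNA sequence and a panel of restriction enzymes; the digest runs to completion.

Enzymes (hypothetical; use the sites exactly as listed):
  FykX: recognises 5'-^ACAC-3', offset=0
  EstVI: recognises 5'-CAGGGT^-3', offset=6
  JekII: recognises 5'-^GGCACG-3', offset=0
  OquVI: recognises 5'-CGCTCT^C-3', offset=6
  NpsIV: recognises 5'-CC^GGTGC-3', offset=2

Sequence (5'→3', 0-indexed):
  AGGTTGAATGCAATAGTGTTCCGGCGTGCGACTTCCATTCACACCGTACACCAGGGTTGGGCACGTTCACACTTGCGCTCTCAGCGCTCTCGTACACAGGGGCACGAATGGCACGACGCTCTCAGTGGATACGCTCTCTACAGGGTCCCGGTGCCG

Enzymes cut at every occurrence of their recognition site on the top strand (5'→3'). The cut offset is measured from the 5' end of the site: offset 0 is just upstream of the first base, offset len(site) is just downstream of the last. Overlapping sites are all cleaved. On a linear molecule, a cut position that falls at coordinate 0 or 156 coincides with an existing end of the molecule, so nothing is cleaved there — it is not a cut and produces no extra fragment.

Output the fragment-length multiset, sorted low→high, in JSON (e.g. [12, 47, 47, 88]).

[2,3,3,7,7,7,9,9,9,9,10,13,13,15,40]

Scan for sites:
  FykX ACAC/0: at [40, 47, 68, 93] ⇒ [40, 47, 68, 93]
  EstVI CAGGGT/6: at [51, 140] ⇒ [57, 146]
  JekII GGCACG/0: at [59, 100, 109] ⇒ [59, 100, 109]
  OquVI CGCTCTC/6: at [75, 84, 116, 131] ⇒ [81, 90, 122, 137]
  NpsIV CCGGTGC/2: at [147] ⇒ [149]

Pooled cuts: [40, 47, 57, 59, 68, 81, 90, 93, 100, 109, 122, 137, 146, 149]

Fragment lengths:
  [0,40): 40 bp
  [40,47): 7 bp
  [47,57): 10 bp
  [57,59): 2 bp
  [59,68): 9 bp
  [68,81): 13 bp
  [81,90): 9 bp
  [90,93): 3 bp
  [93,100): 7 bp
  [100,109): 9 bp
  [109,122): 13 bp
  [122,137): 15 bp
  [137,146): 9 bp
  [146,149): 3 bp
  [149,156): 7 bp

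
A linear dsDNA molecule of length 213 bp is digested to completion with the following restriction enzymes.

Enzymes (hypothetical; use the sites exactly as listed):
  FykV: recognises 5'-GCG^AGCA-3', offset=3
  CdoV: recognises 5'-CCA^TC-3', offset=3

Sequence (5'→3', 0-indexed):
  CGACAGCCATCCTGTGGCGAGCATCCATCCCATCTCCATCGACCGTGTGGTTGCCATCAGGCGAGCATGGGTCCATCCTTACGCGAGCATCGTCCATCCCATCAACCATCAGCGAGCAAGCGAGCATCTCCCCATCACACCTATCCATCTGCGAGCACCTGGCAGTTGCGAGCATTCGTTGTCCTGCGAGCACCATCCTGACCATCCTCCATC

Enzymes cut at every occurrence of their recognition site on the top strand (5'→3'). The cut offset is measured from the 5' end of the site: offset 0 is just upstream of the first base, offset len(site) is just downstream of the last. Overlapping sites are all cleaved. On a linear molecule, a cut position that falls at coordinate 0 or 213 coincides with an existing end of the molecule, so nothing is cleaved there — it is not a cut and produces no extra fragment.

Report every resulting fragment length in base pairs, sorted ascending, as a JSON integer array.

[2,5,5,6,6,6,7,7,7,7,8,8,9,9,10,10,11,12,12,13,17,18,18]

Site scan:
  FykV (GCGAGCA, off=3): starts [16, 60, 82, 111, 119, 150, 167, 185] → cuts [19, 63, 85, 114, 122, 153, 170, 188]
  CdoV (CCATC, off=3): starts [6, 24, 29, 35, 53, 72, 93, 98, 105, 131, 144, 192, 201, 208] → cuts [9, 27, 32, 38, 56, 75, 96, 101, 108, 134, 147, 195, 204, 211]

All cut coordinates (distinct, sorted): [9, 19, 27, 32, 38, 56, 63, 75, 85, 96, 101, 108, 114, 122, 134, 147, 153, 170, 188, 195, 204, 211]

Fragment lengths:
  [0,9): 9 bp
  [9,19): 10 bp
  [19,27): 8 bp
  [27,32): 5 bp
  [32,38): 6 bp
  [38,56): 18 bp
  [56,63): 7 bp
  [63,75): 12 bp
  [75,85): 10 bp
  [85,96): 11 bp
  [96,101): 5 bp
  [101,108): 7 bp
  [108,114): 6 bp
  [114,122): 8 bp
  [122,134): 12 bp
  [134,147): 13 bp
  [147,153): 6 bp
  [153,170): 17 bp
  [170,188): 18 bp
  [188,195): 7 bp
  [195,204): 9 bp
  [204,211): 7 bp
  [211,213): 2 bp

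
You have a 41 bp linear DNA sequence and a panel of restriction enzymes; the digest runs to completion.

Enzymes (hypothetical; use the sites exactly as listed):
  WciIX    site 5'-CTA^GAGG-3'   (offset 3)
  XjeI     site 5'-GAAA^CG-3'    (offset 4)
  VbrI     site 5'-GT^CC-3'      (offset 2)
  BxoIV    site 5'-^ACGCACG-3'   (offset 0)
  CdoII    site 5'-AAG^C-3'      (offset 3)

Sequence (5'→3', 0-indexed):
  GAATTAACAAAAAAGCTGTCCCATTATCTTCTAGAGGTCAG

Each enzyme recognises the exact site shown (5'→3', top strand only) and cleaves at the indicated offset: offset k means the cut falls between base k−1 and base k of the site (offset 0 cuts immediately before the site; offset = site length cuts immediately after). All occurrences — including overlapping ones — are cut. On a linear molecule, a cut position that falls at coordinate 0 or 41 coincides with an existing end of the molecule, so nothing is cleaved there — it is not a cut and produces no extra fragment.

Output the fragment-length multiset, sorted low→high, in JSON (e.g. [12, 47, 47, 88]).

[4,8,14,15]

Scan for sites:
  WciIX (CTAGAGG, off=3): starts [30] → cuts [33]
  XjeI (GAAACG, off=4): no sites
  VbrI (GTCC, off=2): starts [17] → cuts [19]
  BxoIV (ACGCACG, off=0): no sites
  CdoII (AAGC, off=3): starts [12] → cuts [15]

Pooled cuts: [15, 19, 33]

Fragment lengths:
  [0,15): 15 bp
  [15,19): 4 bp
  [19,33): 14 bp
  [33,41): 8 bp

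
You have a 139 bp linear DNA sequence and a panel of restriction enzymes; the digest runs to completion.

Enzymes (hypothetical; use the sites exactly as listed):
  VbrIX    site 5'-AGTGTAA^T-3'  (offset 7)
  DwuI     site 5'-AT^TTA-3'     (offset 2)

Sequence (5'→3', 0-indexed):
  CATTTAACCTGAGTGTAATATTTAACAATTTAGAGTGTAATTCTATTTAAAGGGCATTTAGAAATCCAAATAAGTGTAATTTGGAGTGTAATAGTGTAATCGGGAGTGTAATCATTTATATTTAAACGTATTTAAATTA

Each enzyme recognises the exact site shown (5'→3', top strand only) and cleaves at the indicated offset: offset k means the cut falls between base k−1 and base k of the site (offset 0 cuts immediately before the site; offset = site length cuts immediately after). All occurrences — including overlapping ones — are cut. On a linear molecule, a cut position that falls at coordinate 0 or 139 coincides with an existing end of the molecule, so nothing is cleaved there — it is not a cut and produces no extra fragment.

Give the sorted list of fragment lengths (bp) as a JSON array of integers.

[3,3,4,6,6,8,8,8,10,11,11,12,12,15,22]

Per-enzyme occurrences:
  VbrIX AGTGTAAT/7: at [11, 33, 72, 84, 92, 104] ⇒ [18, 40, 79, 91, 99, 111]
  DwuI ATTTA/2: at [1, 19, 27, 44, 55, 113, 119, 129] ⇒ [3, 21, 29, 46, 57, 115, 121, 131]

All cut coordinates (distinct, sorted): [3, 18, 21, 29, 40, 46, 57, 79, 91, 99, 111, 115, 121, 131]

Fragment lengths:
  [0,3): 3 bp
  [3,18): 15 bp
  [18,21): 3 bp
  [21,29): 8 bp
  [29,40): 11 bp
  [40,46): 6 bp
  [46,57): 11 bp
  [57,79): 22 bp
  [79,91): 12 bp
  [91,99): 8 bp
  [99,111): 12 bp
  [111,115): 4 bp
  [115,121): 6 bp
  [121,131): 10 bp
  [131,139): 8 bp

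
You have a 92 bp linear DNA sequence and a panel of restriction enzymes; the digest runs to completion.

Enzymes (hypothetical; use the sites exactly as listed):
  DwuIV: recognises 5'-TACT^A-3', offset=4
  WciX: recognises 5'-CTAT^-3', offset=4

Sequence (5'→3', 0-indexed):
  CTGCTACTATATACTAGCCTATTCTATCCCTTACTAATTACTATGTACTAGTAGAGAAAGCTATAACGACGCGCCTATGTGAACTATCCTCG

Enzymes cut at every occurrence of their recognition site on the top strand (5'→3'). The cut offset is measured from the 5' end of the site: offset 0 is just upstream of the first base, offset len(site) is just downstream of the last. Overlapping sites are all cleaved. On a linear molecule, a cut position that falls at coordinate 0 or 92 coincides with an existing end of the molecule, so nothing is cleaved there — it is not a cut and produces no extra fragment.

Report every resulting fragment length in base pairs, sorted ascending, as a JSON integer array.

[2,2,5,5,5,5,7,7,8,8,9,14,15]

Scan for sites:
  DwuIV (TACTA, off=4): starts [4, 11, 31, 38, 45] → cuts [8, 15, 35, 42, 49]
  WciX (CTAT, off=4): starts [6, 18, 23, 40, 60, 74, 83] → cuts [10, 22, 27, 44, 64, 78, 87]

Pooled cuts: [8, 10, 15, 22, 27, 35, 42, 44, 49, 64, 78, 87]

Fragment lengths:
  [0,8): 8 bp
  [8,10): 2 bp
  [10,15): 5 bp
  [15,22): 7 bp
  [22,27): 5 bp
  [27,35): 8 bp
  [35,42): 7 bp
  [42,44): 2 bp
  [44,49): 5 bp
  [49,64): 15 bp
  [64,78): 14 bp
  [78,87): 9 bp
  [87,92): 5 bp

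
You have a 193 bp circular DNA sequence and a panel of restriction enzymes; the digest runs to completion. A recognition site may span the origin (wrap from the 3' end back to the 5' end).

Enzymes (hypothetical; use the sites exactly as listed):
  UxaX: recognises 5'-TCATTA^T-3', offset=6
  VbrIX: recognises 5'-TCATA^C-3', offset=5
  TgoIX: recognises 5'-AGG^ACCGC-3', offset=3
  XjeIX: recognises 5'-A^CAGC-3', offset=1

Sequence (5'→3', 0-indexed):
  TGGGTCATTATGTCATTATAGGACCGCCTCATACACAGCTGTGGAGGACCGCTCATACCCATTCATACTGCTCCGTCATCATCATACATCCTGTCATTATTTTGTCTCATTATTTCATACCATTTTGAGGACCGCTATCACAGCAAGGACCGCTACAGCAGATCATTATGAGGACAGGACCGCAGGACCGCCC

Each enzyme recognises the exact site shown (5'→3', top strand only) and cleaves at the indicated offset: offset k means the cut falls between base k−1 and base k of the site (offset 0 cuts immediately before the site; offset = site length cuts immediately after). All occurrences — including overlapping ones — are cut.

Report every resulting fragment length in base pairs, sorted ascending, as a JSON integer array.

Per-enzyme occurrences:
  UxaX TCATTAT/6: at [4, 12, 93, 106, 162] ⇒ [10, 18, 99, 112, 168]
  VbrIX TCATAC/5: at [28, 52, 62, 81, 114] ⇒ [33, 57, 67, 86, 119]
  TgoIX AGGACCGC/3: at [19, 44, 127, 145, 175, 183] ⇒ [22, 47, 130, 148, 178, 186]
  XjeIX ACAGC/1: at [34, 139, 154] ⇒ [35, 140, 155]

Pooled cuts: [10, 18, 22, 33, 35, 47, 57, 67, 86, 99, 112, 119, 130, 140, 148, 155, 168, 178, 186]

Fragments:
  10→18: 8 bp
  18→22: 4 bp
  22→33: 11 bp
  33→35: 2 bp
  35→47: 12 bp
  47→57: 10 bp
  57→67: 10 bp
  67→86: 19 bp
  86→99: 13 bp
  99→112: 13 bp
  112→119: 7 bp
  119→130: 11 bp
  130→140: 10 bp
  140→148: 8 bp
  148→155: 7 bp
  155→168: 13 bp
  168→178: 10 bp
  178→186: 8 bp
  186→10 (wrap): 193-186+10 = 17 bp

[2,4,7,7,8,8,8,10,10,10,10,11,11,12,13,13,13,17,19]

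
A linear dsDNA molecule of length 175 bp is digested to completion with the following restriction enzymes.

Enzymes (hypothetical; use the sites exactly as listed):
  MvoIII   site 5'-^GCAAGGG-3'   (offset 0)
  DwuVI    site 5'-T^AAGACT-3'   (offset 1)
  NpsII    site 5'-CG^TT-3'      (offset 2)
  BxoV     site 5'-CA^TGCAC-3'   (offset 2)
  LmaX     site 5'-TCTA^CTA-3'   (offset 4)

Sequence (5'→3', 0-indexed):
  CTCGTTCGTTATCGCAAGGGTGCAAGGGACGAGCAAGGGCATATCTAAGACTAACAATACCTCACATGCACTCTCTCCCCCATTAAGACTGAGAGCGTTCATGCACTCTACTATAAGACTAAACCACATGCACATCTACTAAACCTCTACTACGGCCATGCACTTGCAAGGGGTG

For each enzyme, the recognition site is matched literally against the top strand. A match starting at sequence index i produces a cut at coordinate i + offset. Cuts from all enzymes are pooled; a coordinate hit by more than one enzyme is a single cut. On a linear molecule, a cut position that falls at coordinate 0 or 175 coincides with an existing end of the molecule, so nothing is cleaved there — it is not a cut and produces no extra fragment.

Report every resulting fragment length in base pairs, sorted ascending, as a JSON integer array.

[4,4,4,4,5,7,8,9,9,10,10,11,11,13,14,14,18,20]

Per-enzyme occurrences:
  MvoIII (GCAAGGG, off=0): starts [13, 21, 32, 165] → cuts [13, 21, 32, 165]
  DwuVI (TAAGACT, off=1): starts [45, 83, 113] → cuts [46, 84, 114]
  NpsII (CGTT, off=2): starts [2, 6, 95] → cuts [4, 8, 97]
  BxoV (CATGCAC, off=2): starts [64, 99, 126, 156] → cuts [66, 101, 128, 158]
  LmaX (TCTACTA, off=4): starts [106, 134, 145] → cuts [110, 138, 149]

Pooled cuts: [4, 8, 13, 21, 32, 46, 66, 84, 97, 101, 110, 114, 128, 138, 149, 158, 165]

Fragment lengths:
  [0,4): 4 bp
  [4,8): 4 bp
  [8,13): 5 bp
  [13,21): 8 bp
  [21,32): 11 bp
  [32,46): 14 bp
  [46,66): 20 bp
  [66,84): 18 bp
  [84,97): 13 bp
  [97,101): 4 bp
  [101,110): 9 bp
  [110,114): 4 bp
  [114,128): 14 bp
  [128,138): 10 bp
  [138,149): 11 bp
  [149,158): 9 bp
  [158,165): 7 bp
  [165,175): 10 bp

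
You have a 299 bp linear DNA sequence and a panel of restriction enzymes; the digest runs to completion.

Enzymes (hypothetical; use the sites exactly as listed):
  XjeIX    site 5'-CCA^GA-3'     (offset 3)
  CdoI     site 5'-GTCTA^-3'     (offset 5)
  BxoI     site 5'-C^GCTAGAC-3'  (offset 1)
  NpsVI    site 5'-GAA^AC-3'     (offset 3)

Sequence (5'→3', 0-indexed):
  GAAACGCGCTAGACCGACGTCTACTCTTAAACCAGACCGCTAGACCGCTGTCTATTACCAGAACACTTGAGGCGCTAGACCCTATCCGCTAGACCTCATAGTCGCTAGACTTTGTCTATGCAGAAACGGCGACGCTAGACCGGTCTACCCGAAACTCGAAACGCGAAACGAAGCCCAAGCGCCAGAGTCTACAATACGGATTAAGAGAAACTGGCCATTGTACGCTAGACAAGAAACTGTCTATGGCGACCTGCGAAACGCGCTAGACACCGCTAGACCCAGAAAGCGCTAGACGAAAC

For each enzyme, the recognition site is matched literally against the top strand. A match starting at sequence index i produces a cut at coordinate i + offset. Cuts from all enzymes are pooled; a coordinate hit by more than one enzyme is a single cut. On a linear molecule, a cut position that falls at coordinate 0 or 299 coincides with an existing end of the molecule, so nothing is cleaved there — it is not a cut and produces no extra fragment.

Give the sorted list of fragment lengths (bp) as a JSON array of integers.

Scan for sites:
  XjeIX (CCAGA, off=3): starts [31, 57, 181, 278] → cuts [34, 60, 184, 281]
  CdoI (GTCTA, off=5): starts [18, 49, 113, 142, 186, 238] → cuts [23, 54, 118, 147, 191, 243]
  BxoI (CGCTAGAC, off=1): starts [6, 37, 72, 86, 102, 132, 222, 260, 270, 286] → cuts [7, 38, 73, 87, 103, 133, 223, 261, 271, 287]
  NpsVI (GAAAC, off=3): starts [0, 122, 150, 157, 164, 206, 232, 254, 294] → cuts [3, 125, 153, 160, 167, 209, 235, 257, 297]

All cut coordinates (distinct, sorted): [3, 7, 23, 34, 38, 54, 60, 73, 87, 103, 118, 125, 133, 147, 153, 160, 167, 184, 191, 209, 223, 235, 243, 257, 261, 271, 281, 287, 297]

Fragment lengths:
  [0,3): 3 bp
  [3,7): 4 bp
  [7,23): 16 bp
  [23,34): 11 bp
  [34,38): 4 bp
  [38,54): 16 bp
  [54,60): 6 bp
  [60,73): 13 bp
  [73,87): 14 bp
  [87,103): 16 bp
  [103,118): 15 bp
  [118,125): 7 bp
  [125,133): 8 bp
  [133,147): 14 bp
  [147,153): 6 bp
  [153,160): 7 bp
  [160,167): 7 bp
  [167,184): 17 bp
  [184,191): 7 bp
  [191,209): 18 bp
  [209,223): 14 bp
  [223,235): 12 bp
  [235,243): 8 bp
  [243,257): 14 bp
  [257,261): 4 bp
  [261,271): 10 bp
  [271,281): 10 bp
  [281,287): 6 bp
  [287,297): 10 bp
  [297,299): 2 bp

[2,3,4,4,4,6,6,6,7,7,7,7,8,8,10,10,10,11,12,13,14,14,14,14,15,16,16,16,17,18]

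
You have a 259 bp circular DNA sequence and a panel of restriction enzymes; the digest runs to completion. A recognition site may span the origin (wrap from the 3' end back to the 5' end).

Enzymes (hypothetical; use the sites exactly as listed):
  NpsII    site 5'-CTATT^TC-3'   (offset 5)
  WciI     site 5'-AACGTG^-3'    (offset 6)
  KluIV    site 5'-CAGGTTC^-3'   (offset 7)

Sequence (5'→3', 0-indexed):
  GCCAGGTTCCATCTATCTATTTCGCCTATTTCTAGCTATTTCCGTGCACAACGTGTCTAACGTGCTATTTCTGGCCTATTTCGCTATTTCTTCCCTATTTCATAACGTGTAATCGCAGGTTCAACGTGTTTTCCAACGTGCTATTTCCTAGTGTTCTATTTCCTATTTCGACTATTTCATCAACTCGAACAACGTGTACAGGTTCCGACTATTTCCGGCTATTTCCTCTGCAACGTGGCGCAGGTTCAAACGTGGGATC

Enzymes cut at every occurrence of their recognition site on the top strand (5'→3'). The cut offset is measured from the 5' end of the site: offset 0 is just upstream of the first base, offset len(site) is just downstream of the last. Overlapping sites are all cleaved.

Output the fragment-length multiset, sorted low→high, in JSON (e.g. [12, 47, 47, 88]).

[5,5,6,7,7,8,8,9,9,9,9,10,10,10,10,11,11,12,12,13,14,14,15,15,20]

Site scan:
  NpsII CTATTTC/5: at [16, 25, 35, 64, 75, 83, 94, 140, 155, 162, 171, 208, 218] ⇒ [21, 30, 40, 69, 80, 88, 99, 145, 160, 167, 176, 213, 223]
  WciI AACGTG/6: at [49, 58, 103, 122, 134, 190, 231, 248] ⇒ [55, 64, 109, 128, 140, 196, 237, 254]
  KluIV CAGGTTC/7: at [2, 115, 198, 240] ⇒ [9, 122, 205, 247]

Pooled cuts: [9, 21, 30, 40, 55, 64, 69, 80, 88, 99, 109, 122, 128, 140, 145, 160, 167, 176, 196, 205, 213, 223, 237, 247, 254]

Fragments:
  9→21: 12 bp
  21→30: 9 bp
  30→40: 10 bp
  40→55: 15 bp
  55→64: 9 bp
  64→69: 5 bp
  69→80: 11 bp
  80→88: 8 bp
  88→99: 11 bp
  99→109: 10 bp
  109→122: 13 bp
  122→128: 6 bp
  128→140: 12 bp
  140→145: 5 bp
  145→160: 15 bp
  160→167: 7 bp
  167→176: 9 bp
  176→196: 20 bp
  196→205: 9 bp
  205→213: 8 bp
  213→223: 10 bp
  223→237: 14 bp
  237→247: 10 bp
  247→254: 7 bp
  254→9 (wrap): 259-254+9 = 14 bp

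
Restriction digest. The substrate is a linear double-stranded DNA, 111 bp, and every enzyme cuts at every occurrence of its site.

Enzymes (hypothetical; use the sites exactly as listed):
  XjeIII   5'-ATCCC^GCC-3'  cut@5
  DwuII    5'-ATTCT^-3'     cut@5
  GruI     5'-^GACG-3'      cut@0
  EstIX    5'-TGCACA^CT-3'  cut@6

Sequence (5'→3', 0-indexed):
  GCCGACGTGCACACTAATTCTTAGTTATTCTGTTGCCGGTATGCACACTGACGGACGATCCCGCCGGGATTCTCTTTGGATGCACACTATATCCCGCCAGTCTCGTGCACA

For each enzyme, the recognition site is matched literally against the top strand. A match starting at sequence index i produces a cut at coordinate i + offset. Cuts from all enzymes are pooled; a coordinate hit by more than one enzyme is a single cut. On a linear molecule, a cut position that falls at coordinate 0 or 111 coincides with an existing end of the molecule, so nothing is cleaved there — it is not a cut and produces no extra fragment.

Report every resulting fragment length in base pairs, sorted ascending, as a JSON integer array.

[2,3,4,8,9,9,10,10,11,13,16,16]

Site scan:
  XjeIII (ATCCCGCC, off=5): starts [57, 90] → cuts [62, 95]
  DwuII (ATTCT, off=5): starts [16, 26, 68] → cuts [21, 31, 73]
  GruI (GACG, off=0): starts [3, 49, 53] → cuts [3, 49, 53]
  EstIX (TGCACACT, off=6): starts [7, 41, 80] → cuts [13, 47, 86]

All cut coordinates (distinct, sorted): [3, 13, 21, 31, 47, 49, 53, 62, 73, 86, 95]

Fragment lengths:
  [0,3): 3 bp
  [3,13): 10 bp
  [13,21): 8 bp
  [21,31): 10 bp
  [31,47): 16 bp
  [47,49): 2 bp
  [49,53): 4 bp
  [53,62): 9 bp
  [62,73): 11 bp
  [73,86): 13 bp
  [86,95): 9 bp
  [95,111): 16 bp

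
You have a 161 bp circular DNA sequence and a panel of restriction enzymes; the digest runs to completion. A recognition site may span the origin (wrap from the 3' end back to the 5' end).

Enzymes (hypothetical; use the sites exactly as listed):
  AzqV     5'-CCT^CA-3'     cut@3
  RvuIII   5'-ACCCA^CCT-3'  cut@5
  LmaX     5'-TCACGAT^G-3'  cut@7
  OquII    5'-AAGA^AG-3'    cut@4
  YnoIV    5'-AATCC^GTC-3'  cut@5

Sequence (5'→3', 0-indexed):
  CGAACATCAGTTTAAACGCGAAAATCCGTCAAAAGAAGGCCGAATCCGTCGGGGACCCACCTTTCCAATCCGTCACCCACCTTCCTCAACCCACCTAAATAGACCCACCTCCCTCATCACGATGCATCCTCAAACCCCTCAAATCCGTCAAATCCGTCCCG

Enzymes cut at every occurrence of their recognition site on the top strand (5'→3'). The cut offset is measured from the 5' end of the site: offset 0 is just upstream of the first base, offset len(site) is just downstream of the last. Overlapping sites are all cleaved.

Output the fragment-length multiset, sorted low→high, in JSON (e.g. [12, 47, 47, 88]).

[7,7,7,7,7,8,9,9,9,9,11,12,12,14,33]

Scan for sites:
  AzqV CCTCA/3: at [83, 111, 127, 136] ⇒ [86, 114, 130, 139]
  RvuIII ACCCACCT/5: at [54, 74, 88, 102] ⇒ [59, 79, 93, 107]
  LmaX TCACGATG/7: at [116] ⇒ [123]
  OquII AAGAAG/4: at [32] ⇒ [36]
  YnoIV AATCCGTC/5: at [22, 42, 66, 141, 150] ⇒ [27, 47, 71, 146, 155]

All cut coordinates (distinct, sorted): [27, 36, 47, 59, 71, 79, 86, 93, 107, 114, 123, 130, 139, 146, 155]

Fragment lengths:
  27→36: 9 bp
  36→47: 11 bp
  47→59: 12 bp
  59→71: 12 bp
  71→79: 8 bp
  79→86: 7 bp
  86→93: 7 bp
  93→107: 14 bp
  107→114: 7 bp
  114→123: 9 bp
  123→130: 7 bp
  130→139: 9 bp
  139→146: 7 bp
  146→155: 9 bp
  155→27 (wrap): 161-155+27 = 33 bp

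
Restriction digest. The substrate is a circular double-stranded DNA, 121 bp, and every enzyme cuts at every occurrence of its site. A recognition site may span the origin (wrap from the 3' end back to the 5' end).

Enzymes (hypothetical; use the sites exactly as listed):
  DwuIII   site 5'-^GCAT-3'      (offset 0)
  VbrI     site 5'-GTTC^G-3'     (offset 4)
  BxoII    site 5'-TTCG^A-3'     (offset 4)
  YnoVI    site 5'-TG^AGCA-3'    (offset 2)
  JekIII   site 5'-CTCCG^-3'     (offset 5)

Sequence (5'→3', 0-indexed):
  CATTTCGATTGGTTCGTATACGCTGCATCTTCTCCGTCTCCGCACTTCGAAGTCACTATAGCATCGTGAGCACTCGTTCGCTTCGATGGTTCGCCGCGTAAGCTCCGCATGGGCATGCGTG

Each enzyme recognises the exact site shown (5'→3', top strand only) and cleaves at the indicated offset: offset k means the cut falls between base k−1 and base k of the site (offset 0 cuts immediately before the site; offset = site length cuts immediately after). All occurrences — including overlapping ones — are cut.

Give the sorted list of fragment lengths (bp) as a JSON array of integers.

[1,5,6,6,7,7,8,8,8,8,9,11,11,12,14]

Scan for sites:
  DwuIII (GCAT, off=0): starts [24, 60, 106, 112, 120] → cuts [24, 60, 106, 112, 120]
  VbrI (GTTCG, off=4): starts [11, 75, 88] → cuts [15, 79, 92]
  BxoII (TTCGA, off=4): starts [3, 45, 81] → cuts [7, 49, 85]
  YnoVI (TGAGCA, off=2): starts [66] → cuts [68]
  JekIII (CTCCG, off=5): starts [31, 37, 102] → cuts [36, 42, 107]

All cut coordinates (distinct, sorted): [7, 15, 24, 36, 42, 49, 60, 68, 79, 85, 92, 106, 107, 112, 120]

Fragment lengths:
  7→15: 8 bp
  15→24: 9 bp
  24→36: 12 bp
  36→42: 6 bp
  42→49: 7 bp
  49→60: 11 bp
  60→68: 8 bp
  68→79: 11 bp
  79→85: 6 bp
  85→92: 7 bp
  92→106: 14 bp
  106→107: 1 bp
  107→112: 5 bp
  112→120: 8 bp
  120→7 (wrap): 121-120+7 = 8 bp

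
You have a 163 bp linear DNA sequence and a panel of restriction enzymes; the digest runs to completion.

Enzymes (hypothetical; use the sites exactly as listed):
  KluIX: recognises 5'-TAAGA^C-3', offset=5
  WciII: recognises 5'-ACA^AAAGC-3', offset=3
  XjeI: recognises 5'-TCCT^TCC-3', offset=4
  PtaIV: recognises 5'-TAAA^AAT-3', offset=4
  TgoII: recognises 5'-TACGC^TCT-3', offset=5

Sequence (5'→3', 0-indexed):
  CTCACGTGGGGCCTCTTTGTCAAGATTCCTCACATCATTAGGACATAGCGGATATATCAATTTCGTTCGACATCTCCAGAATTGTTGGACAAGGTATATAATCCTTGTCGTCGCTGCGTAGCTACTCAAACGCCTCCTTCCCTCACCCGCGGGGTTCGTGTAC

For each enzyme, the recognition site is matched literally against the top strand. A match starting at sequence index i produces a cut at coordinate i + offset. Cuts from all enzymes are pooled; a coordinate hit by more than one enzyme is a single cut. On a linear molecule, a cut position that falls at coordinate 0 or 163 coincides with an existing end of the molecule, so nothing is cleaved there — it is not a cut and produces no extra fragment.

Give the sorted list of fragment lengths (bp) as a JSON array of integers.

[25,138]

Site scan:
  KluIX (TAAGAC, off=5): no sites
  WciII (ACAAAAGC, off=3): no sites
  XjeI TCCTTCC/4: at [134] ⇒ [138]
  PtaIV (TAAAAAT, off=4): no sites
  TgoII (TACGCTCT, off=5): no sites

Pooled cuts: [138]

Fragment lengths:
  [0,138): 138 bp
  [138,163): 25 bp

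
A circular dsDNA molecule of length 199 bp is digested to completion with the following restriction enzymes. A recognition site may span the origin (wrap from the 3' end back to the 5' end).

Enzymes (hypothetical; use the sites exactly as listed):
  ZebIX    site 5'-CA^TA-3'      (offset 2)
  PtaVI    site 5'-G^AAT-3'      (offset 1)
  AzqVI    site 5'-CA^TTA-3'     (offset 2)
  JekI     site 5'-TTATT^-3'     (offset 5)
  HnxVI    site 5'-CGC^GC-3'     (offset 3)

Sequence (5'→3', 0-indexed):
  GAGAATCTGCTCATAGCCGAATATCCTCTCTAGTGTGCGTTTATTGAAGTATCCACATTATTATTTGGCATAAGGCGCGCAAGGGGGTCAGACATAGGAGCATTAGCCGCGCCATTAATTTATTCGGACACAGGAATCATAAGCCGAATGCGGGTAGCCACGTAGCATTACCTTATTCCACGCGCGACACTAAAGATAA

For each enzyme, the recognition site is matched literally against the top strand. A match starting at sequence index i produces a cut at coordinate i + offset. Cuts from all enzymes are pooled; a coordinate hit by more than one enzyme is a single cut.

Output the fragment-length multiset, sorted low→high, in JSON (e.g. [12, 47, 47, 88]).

Per-enzyme occurrences:
  ZebIX (CATA, off=2): starts [11, 68, 92, 137] → cuts [13, 70, 94, 139]
  PtaVI (GAAT, off=1): starts [2, 18, 133, 145] → cuts [3, 19, 134, 146]
  AzqVI (CATTA, off=2): starts [55, 100, 112, 165] → cuts [57, 102, 114, 167]
  JekI (TTATT, off=5): starts [40, 57, 60, 119, 172] → cuts [45, 62, 65, 124, 177]
  HnxVI (CGCGC, off=3): starts [75, 107, 180] → cuts [78, 110, 183]

All cut coordinates (distinct, sorted): [3, 13, 19, 45, 57, 62, 65, 70, 78, 94, 102, 110, 114, 124, 134, 139, 146, 167, 177, 183]

Fragments:
  3→13: 10 bp
  13→19: 6 bp
  19→45: 26 bp
  45→57: 12 bp
  57→62: 5 bp
  62→65: 3 bp
  65→70: 5 bp
  70→78: 8 bp
  78→94: 16 bp
  94→102: 8 bp
  102→110: 8 bp
  110→114: 4 bp
  114→124: 10 bp
  124→134: 10 bp
  134→139: 5 bp
  139→146: 7 bp
  146→167: 21 bp
  167→177: 10 bp
  177→183: 6 bp
  183→3 (wrap): 199-183+3 = 19 bp

[3,4,5,5,5,6,6,7,8,8,8,10,10,10,10,12,16,19,21,26]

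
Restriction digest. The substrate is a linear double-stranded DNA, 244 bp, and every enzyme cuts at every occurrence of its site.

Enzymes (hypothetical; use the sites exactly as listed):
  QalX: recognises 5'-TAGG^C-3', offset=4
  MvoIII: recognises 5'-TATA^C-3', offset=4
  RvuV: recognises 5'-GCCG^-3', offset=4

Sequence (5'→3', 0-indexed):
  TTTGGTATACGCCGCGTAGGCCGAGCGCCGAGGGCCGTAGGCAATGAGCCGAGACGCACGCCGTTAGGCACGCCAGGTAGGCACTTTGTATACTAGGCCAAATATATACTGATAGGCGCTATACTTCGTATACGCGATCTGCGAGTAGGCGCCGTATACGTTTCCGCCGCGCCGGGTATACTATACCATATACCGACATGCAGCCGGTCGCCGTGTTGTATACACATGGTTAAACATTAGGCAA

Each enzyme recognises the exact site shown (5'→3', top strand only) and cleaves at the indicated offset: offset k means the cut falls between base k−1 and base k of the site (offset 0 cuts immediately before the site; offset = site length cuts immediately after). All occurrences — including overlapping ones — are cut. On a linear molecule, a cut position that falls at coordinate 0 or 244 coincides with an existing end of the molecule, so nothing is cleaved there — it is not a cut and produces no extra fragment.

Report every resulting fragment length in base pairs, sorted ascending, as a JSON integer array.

[3,3,4,4,5,5,5,5,5,5,6,6,7,7,7,7,7,8,9,9,9,10,11,11,11,12,13,14,17,19]

Site scan:
  QalX (TAGGC, off=4): starts [16, 37, 64, 77, 93, 112, 145, 237] → cuts [20, 41, 68, 81, 97, 116, 149, 241]
  MvoIII (TATAC, off=4): starts [5, 88, 104, 119, 128, 154, 176, 181, 188, 218] → cuts [9, 92, 108, 123, 132, 158, 180, 185, 192, 222]
  RvuV (GCCG, off=4): starts [10, 19, 26, 33, 47, 59, 150, 165, 170, 202, 209] → cuts [14, 23, 30, 37, 51, 63, 154, 169, 174, 206, 213]

Pooled cuts: [9, 14, 20, 23, 30, 37, 41, 51, 63, 68, 81, 92, 97, 108, 116, 123, 132, 149, 154, 158, 169, 174, 180, 185, 192, 206, 213, 222, 241]

Fragments:
  [0,9): 9 bp
  [9,14): 5 bp
  [14,20): 6 bp
  [20,23): 3 bp
  [23,30): 7 bp
  [30,37): 7 bp
  [37,41): 4 bp
  [41,51): 10 bp
  [51,63): 12 bp
  [63,68): 5 bp
  [68,81): 13 bp
  [81,92): 11 bp
  [92,97): 5 bp
  [97,108): 11 bp
  [108,116): 8 bp
  [116,123): 7 bp
  [123,132): 9 bp
  [132,149): 17 bp
  [149,154): 5 bp
  [154,158): 4 bp
  [158,169): 11 bp
  [169,174): 5 bp
  [174,180): 6 bp
  [180,185): 5 bp
  [185,192): 7 bp
  [192,206): 14 bp
  [206,213): 7 bp
  [213,222): 9 bp
  [222,241): 19 bp
  [241,244): 3 bp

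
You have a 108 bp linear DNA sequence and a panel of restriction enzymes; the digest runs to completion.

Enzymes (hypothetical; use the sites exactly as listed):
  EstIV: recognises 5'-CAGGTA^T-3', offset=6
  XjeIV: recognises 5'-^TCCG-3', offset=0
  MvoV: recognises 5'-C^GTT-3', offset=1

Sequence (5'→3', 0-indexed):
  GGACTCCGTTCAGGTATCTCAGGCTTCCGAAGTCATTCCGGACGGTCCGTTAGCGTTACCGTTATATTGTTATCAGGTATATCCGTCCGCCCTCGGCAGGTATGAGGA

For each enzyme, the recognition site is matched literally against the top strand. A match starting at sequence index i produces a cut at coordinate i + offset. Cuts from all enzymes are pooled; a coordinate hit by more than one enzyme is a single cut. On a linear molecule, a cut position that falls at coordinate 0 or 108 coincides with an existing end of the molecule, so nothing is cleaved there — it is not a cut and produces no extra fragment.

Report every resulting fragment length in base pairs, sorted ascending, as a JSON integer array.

[2,3,3,4,4,6,6,6,9,9,9,11,17,19]

Scan for sites:
  EstIV (CAGGTAT, off=6): starts [10, 73, 96] → cuts [16, 79, 102]
  XjeIV (TCCG, off=0): starts [4, 25, 36, 45, 81, 85] → cuts [4, 25, 36, 45, 81, 85]
  MvoV (CGTT, off=1): starts [6, 47, 53, 59] → cuts [7, 48, 54, 60]

Pooled cuts: [4, 7, 16, 25, 36, 45, 48, 54, 60, 79, 81, 85, 102]

Fragment lengths:
  [0,4): 4 bp
  [4,7): 3 bp
  [7,16): 9 bp
  [16,25): 9 bp
  [25,36): 11 bp
  [36,45): 9 bp
  [45,48): 3 bp
  [48,54): 6 bp
  [54,60): 6 bp
  [60,79): 19 bp
  [79,81): 2 bp
  [81,85): 4 bp
  [85,102): 17 bp
  [102,108): 6 bp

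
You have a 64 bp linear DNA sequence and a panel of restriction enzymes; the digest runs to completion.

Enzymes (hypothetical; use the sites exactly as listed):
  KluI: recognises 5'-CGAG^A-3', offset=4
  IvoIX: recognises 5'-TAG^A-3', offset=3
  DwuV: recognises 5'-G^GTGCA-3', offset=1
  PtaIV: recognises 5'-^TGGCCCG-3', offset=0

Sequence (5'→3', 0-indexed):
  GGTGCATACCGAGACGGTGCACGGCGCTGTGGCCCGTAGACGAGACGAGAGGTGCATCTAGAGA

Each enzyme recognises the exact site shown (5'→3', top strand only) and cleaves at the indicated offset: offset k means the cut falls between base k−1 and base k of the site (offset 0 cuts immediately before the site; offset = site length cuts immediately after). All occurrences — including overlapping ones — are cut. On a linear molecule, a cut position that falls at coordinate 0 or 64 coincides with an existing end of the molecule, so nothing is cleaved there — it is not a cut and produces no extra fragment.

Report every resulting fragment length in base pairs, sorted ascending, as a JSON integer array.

Per-enzyme occurrences:
  KluI (CGAGA, off=4): starts [9, 40, 45] → cuts [13, 44, 49]
  IvoIX (TAGA, off=3): starts [36, 58] → cuts [39, 61]
  DwuV (GGTGCA, off=1): starts [0, 15, 50] → cuts [1, 16, 51]
  PtaIV (TGGCCCG, off=0): starts [29] → cuts [29]

All cut coordinates (distinct, sorted): [1, 13, 16, 29, 39, 44, 49, 51, 61]

Fragment lengths:
  [0,1): 1 bp
  [1,13): 12 bp
  [13,16): 3 bp
  [16,29): 13 bp
  [29,39): 10 bp
  [39,44): 5 bp
  [44,49): 5 bp
  [49,51): 2 bp
  [51,61): 10 bp
  [61,64): 3 bp

[1,2,3,3,5,5,10,10,12,13]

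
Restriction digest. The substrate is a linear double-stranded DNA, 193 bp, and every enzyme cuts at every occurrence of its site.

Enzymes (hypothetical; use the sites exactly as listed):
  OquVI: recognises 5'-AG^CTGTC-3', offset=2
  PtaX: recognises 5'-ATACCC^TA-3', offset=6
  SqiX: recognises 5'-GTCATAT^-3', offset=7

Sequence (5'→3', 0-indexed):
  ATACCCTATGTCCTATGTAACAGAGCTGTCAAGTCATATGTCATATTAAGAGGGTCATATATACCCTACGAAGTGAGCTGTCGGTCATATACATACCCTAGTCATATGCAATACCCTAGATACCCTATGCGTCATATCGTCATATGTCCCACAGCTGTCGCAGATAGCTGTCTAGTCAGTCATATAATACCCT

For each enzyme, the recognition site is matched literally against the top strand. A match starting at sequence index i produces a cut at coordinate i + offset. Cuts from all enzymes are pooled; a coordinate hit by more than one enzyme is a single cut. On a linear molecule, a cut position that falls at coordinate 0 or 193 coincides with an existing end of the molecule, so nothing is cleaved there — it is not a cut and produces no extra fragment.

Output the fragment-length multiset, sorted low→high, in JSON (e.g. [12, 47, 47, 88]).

Site scan:
  OquVI (AGCTGTC, off=2): starts [23, 75, 152, 165] → cuts [25, 77, 154, 167]
  PtaX (ATACCCTA, off=6): starts [0, 60, 92, 110, 119] → cuts [6, 66, 98, 116, 125]
  SqiX (GTCATAT, off=7): starts [32, 39, 53, 83, 100, 130, 138, 178] → cuts [39, 46, 60, 90, 107, 137, 145, 185]

All cut coordinates (distinct, sorted): [6, 25, 39, 46, 60, 66, 77, 90, 98, 107, 116, 125, 137, 145, 154, 167, 185]

Fragment lengths:
  [0,6): 6 bp
  [6,25): 19 bp
  [25,39): 14 bp
  [39,46): 7 bp
  [46,60): 14 bp
  [60,66): 6 bp
  [66,77): 11 bp
  [77,90): 13 bp
  [90,98): 8 bp
  [98,107): 9 bp
  [107,116): 9 bp
  [116,125): 9 bp
  [125,137): 12 bp
  [137,145): 8 bp
  [145,154): 9 bp
  [154,167): 13 bp
  [167,185): 18 bp
  [185,193): 8 bp

[6,6,7,8,8,8,9,9,9,9,11,12,13,13,14,14,18,19]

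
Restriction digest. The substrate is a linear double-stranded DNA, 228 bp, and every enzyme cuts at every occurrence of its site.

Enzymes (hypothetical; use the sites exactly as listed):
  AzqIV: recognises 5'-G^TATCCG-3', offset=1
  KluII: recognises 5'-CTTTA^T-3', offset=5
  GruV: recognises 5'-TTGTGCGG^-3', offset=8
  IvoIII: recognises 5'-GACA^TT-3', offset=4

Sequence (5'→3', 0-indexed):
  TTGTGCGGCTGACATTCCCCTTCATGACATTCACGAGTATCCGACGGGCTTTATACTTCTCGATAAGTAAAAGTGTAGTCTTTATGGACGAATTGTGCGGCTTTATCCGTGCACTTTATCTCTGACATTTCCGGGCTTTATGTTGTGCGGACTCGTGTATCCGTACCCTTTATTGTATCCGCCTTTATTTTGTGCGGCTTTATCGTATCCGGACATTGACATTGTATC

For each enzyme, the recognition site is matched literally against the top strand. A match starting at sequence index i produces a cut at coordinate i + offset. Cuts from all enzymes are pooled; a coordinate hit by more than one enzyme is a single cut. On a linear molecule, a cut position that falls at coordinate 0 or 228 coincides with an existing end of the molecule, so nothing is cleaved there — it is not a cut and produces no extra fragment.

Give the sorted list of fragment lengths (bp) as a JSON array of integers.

Scan for sites:
  AzqIV GTATCCG/1: at [36, 156, 174, 204] ⇒ [37, 157, 175, 205]
  KluII CTTTAT/5: at [48, 79, 100, 113, 135, 167, 182, 197] ⇒ [53, 84, 105, 118, 140, 172, 187, 202]
  GruV TTGTGCGG/8: at [0, 92, 142, 189] ⇒ [8, 100, 150, 197]
  IvoIII GACATT/4: at [10, 25, 123, 211, 217] ⇒ [14, 29, 127, 215, 221]

Pooled cuts: [8, 14, 29, 37, 53, 84, 100, 105, 118, 127, 140, 150, 157, 172, 175, 187, 197, 202, 205, 215, 221]

Fragments:
  [0,8): 8 bp
  [8,14): 6 bp
  [14,29): 15 bp
  [29,37): 8 bp
  [37,53): 16 bp
  [53,84): 31 bp
  [84,100): 16 bp
  [100,105): 5 bp
  [105,118): 13 bp
  [118,127): 9 bp
  [127,140): 13 bp
  [140,150): 10 bp
  [150,157): 7 bp
  [157,172): 15 bp
  [172,175): 3 bp
  [175,187): 12 bp
  [187,197): 10 bp
  [197,202): 5 bp
  [202,205): 3 bp
  [205,215): 10 bp
  [215,221): 6 bp
  [221,228): 7 bp

[3,3,5,5,6,6,7,7,8,8,9,10,10,10,12,13,13,15,15,16,16,31]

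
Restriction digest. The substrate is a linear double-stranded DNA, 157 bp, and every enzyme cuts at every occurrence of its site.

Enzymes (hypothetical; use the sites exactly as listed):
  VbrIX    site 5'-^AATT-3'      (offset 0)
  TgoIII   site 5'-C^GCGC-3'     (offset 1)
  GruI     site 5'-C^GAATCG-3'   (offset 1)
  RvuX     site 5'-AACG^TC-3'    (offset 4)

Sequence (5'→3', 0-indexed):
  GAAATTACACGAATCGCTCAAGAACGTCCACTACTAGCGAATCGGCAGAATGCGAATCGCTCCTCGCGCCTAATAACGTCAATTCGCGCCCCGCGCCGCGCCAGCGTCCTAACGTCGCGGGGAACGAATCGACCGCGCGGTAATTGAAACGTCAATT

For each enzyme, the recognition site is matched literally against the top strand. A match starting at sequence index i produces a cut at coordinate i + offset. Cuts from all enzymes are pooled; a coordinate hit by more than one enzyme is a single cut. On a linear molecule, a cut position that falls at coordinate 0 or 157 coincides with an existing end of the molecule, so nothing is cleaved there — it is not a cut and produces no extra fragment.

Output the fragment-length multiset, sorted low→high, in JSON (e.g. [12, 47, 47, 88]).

[2,2,2,4,5,5,7,7,8,9,10,11,12,12,13,15,16,17]

Site scan:
  VbrIX (AATT, off=0): starts [2, 80, 141, 153] → cuts [2, 80, 141, 153]
  TgoIII (CGCGC, off=1): starts [64, 84, 91, 96, 133] → cuts [65, 85, 92, 97, 134]
  GruI (CGAATCG, off=1): starts [9, 37, 52, 124] → cuts [10, 38, 53, 125]
  RvuX (AACGTC, off=4): starts [22, 74, 110, 147] → cuts [26, 78, 114, 151]

All cut coordinates (distinct, sorted): [2, 10, 26, 38, 53, 65, 78, 80, 85, 92, 97, 114, 125, 134, 141, 151, 153]

Fragment lengths:
  [0,2): 2 bp
  [2,10): 8 bp
  [10,26): 16 bp
  [26,38): 12 bp
  [38,53): 15 bp
  [53,65): 12 bp
  [65,78): 13 bp
  [78,80): 2 bp
  [80,85): 5 bp
  [85,92): 7 bp
  [92,97): 5 bp
  [97,114): 17 bp
  [114,125): 11 bp
  [125,134): 9 bp
  [134,141): 7 bp
  [141,151): 10 bp
  [151,153): 2 bp
  [153,157): 4 bp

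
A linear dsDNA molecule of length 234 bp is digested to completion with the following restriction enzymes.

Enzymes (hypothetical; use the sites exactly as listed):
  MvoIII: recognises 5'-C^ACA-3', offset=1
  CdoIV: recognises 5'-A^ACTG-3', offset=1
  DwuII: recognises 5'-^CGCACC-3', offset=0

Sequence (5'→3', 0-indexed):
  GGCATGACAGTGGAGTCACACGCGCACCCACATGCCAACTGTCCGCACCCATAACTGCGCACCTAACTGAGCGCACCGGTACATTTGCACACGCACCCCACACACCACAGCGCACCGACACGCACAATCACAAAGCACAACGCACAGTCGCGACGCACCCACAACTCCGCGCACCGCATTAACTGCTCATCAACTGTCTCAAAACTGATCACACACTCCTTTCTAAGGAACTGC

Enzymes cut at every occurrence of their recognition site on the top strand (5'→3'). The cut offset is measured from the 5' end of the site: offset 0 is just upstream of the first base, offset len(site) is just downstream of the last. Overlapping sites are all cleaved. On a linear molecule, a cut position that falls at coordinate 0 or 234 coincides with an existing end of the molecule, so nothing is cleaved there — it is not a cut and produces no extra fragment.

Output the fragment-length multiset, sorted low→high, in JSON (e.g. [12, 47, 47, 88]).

Per-enzyme occurrences:
  MvoIII CACA/1: at [16, 28, 87, 98, 100, 105, 122, 128, 135, 142, 159, 209, 211] ⇒ [17, 29, 88, 99, 101, 106, 123, 129, 136, 143, 160, 210, 212]
  CdoIV AACTG/1: at [36, 52, 64, 180, 191, 202, 228] ⇒ [37, 53, 65, 181, 192, 203, 229]
  DwuII CGCACC/0: at [22, 43, 57, 71, 91, 110, 153, 169] ⇒ [22, 43, 57, 71, 91, 110, 153, 169]

All cut coordinates (distinct, sorted): [17, 22, 29, 37, 43, 53, 57, 65, 71, 88, 91, 99, 101, 106, 110, 123, 129, 136, 143, 153, 160, 169, 181, 192, 203, 210, 212, 229]

Fragment lengths:
  [0,17): 17 bp
  [17,22): 5 bp
  [22,29): 7 bp
  [29,37): 8 bp
  [37,43): 6 bp
  [43,53): 10 bp
  [53,57): 4 bp
  [57,65): 8 bp
  [65,71): 6 bp
  [71,88): 17 bp
  [88,91): 3 bp
  [91,99): 8 bp
  [99,101): 2 bp
  [101,106): 5 bp
  [106,110): 4 bp
  [110,123): 13 bp
  [123,129): 6 bp
  [129,136): 7 bp
  [136,143): 7 bp
  [143,153): 10 bp
  [153,160): 7 bp
  [160,169): 9 bp
  [169,181): 12 bp
  [181,192): 11 bp
  [192,203): 11 bp
  [203,210): 7 bp
  [210,212): 2 bp
  [212,229): 17 bp
  [229,234): 5 bp

[2,2,3,4,4,5,5,5,6,6,6,7,7,7,7,7,8,8,8,9,10,10,11,11,12,13,17,17,17]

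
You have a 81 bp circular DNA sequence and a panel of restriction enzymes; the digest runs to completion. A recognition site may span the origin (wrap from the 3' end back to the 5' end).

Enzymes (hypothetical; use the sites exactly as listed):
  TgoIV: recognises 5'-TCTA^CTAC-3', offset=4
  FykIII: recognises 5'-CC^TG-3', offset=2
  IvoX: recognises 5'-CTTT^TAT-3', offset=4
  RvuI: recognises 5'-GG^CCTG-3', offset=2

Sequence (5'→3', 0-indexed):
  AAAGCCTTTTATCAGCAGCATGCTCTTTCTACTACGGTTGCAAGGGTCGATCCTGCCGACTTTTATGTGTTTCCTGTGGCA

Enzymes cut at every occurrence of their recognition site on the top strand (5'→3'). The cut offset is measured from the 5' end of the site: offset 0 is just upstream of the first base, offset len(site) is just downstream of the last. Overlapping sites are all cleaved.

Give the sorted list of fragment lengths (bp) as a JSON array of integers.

[10,11,16,22,22]

Site scan:
  TgoIV (TCTACTAC, off=4): starts [27] → cuts [31]
  FykIII (CCTG, off=2): starts [51, 72] → cuts [53, 74]
  IvoX (CTTTTAT, off=4): starts [5, 59] → cuts [9, 63]
  RvuI (GGCCTG, off=2): no sites

All cut coordinates (distinct, sorted): [9, 31, 53, 63, 74]

Fragments:
  9→31: 22 bp
  31→53: 22 bp
  53→63: 10 bp
  63→74: 11 bp
  74→9 (wrap): 81-74+9 = 16 bp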